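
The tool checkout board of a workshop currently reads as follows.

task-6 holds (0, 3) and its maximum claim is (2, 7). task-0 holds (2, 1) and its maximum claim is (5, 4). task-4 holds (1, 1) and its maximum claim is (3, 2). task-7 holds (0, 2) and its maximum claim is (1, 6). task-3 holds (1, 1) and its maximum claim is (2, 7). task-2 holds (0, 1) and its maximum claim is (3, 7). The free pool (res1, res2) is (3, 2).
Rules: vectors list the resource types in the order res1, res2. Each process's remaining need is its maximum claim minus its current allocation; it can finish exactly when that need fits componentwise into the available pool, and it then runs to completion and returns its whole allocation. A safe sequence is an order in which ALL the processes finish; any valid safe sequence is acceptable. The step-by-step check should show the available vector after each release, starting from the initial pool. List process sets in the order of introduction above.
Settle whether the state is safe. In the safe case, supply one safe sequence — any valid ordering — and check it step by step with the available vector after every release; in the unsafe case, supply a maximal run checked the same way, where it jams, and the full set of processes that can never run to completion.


SAFE — a valid safe sequence is task-4, task-0, task-6, task-7, task-2, task-3.
Key observation: at task-0 the run first touches a limit — (3, 3) against (4, 3), exact on a resource it actually requests.
Walking it through:
  pool = (3, 2)
  run task-4 (needs (2, 1), free (3, 2)); after release of (1, 1) the pool is (4, 3)
  run task-0 (needs (3, 3), free (4, 3)); after release of (2, 1) the pool is (6, 4)
  run task-6 (needs (2, 4), free (6, 4)); after release of (0, 3) the pool is (6, 7)
  run task-7 (needs (1, 4), free (6, 7)); after release of (0, 2) the pool is (6, 9)
  run task-2 (needs (3, 6), free (6, 9)); after release of (0, 1) the pool is (6, 10)
  run task-3 (needs (1, 6), free (6, 10)); after release of (1, 1) the pool is (7, 11)


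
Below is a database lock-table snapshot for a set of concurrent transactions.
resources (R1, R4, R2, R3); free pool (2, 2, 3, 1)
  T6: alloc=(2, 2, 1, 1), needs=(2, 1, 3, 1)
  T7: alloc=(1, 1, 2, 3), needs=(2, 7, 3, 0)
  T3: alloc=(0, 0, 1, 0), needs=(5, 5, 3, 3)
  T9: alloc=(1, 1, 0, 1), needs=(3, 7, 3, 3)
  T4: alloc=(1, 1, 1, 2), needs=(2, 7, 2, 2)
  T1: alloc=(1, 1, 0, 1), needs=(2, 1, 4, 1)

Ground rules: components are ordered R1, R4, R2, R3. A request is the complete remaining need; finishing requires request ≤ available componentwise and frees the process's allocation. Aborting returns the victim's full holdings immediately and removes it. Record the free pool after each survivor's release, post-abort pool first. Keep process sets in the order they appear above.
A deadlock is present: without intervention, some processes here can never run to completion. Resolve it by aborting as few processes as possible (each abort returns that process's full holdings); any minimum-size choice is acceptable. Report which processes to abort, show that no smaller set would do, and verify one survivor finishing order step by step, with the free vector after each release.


Minimum abort set: T7 and T9.
Key observation: before aborting T7 and T9, T4 was permanently blocked — no order could ever run it; afterwards it completes at step 4.
Why nothing smaller works — every single abort fails: T6 alone leaves T7 blocked (short on R4); T7 alone leaves T9 blocked (short on R4); T3 alone leaves T7 blocked (short on R4); T9 alone leaves T7 blocked (short on R4); T4 alone leaves T7 blocked (short on R4); T1 alone leaves T7 blocked (short on R4).
One survivor order: T6, T3, T1, T4. Check, step by step (post-abort pool first):
  pool = (4, 4, 5, 5)
  T6 needs (2, 1, 3, 1) <= (4, 4, 5, 5) -> finishes; pool += (2, 2, 1, 1) = (6, 6, 6, 6)
  T3 needs (5, 5, 3, 3) <= (6, 6, 6, 6) -> finishes; pool += (0, 0, 1, 0) = (6, 6, 7, 6)
  T1 needs (2, 1, 4, 1) <= (6, 6, 7, 6) -> finishes; pool += (1, 1, 0, 1) = (7, 7, 7, 7)
  T4 needs (2, 7, 2, 2) <= (7, 7, 7, 7) -> finishes; pool += (1, 1, 1, 2) = (8, 8, 8, 9)


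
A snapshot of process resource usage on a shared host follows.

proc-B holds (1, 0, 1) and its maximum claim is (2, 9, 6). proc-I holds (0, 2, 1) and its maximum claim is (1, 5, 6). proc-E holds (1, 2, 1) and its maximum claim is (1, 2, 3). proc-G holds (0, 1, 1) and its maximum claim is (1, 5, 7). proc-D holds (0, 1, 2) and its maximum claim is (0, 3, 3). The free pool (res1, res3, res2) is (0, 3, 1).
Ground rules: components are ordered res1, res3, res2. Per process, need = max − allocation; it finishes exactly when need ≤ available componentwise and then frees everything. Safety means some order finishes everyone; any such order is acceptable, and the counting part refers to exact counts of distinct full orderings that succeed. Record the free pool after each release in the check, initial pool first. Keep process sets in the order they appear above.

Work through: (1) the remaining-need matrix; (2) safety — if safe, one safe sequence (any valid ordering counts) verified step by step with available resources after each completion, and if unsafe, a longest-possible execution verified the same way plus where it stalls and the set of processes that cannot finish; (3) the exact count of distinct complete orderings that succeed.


(1) Remaining need (order res1, res3, res2):
  proc-B: (1, 9, 5)
  proc-I: (1, 3, 5)
  proc-E: (0, 0, 2)
  proc-G: (1, 4, 6)
  proc-D: (0, 2, 1)
(2) UNSAFE.
Key observation: the wall is res2: completing proc-D, proc-E brings the pool only to (1, 6, 4), and all the rest need more.
Going as far as possible: proc-D, proc-E; after that, nothing fits. Walking it through:
  pool = (0, 3, 1)
  proc-D needs (0, 2, 1) <= (0, 3, 1) -> finishes; pool += (0, 1, 2) = (0, 4, 3)
  proc-E needs (0, 0, 2) <= (0, 4, 3) -> finishes; pool += (1, 2, 1) = (1, 6, 4)
  proc-B still needs (1, 9, 5) but only (1, 6, 4) is free — short on res3 and res2
  proc-I still needs (1, 3, 5) but only (1, 6, 4) is free — short on res2
  proc-G still needs (1, 4, 6) but only (1, 6, 4) is free — short on res2
Never able to finish: proc-B, proc-I and proc-G.
(3) Exactly 0 of the possible complete orderings are safe sequences.


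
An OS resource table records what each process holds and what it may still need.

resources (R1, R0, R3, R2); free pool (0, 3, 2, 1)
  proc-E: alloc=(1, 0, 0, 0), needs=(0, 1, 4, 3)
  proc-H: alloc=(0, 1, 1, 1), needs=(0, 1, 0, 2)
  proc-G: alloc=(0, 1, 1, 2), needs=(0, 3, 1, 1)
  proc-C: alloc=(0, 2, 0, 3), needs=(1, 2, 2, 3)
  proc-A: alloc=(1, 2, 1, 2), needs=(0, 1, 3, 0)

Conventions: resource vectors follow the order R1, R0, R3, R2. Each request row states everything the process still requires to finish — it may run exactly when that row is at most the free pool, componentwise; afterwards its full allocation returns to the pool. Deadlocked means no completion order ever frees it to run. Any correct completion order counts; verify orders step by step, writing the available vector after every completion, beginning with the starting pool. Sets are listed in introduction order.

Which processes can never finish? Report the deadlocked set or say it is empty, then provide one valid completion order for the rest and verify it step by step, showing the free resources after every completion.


The deadlocked set is empty.
Key observation: starting with proc-G, each completion frees enough for the next — no one is permanently blocked.
A valid finishing order for the others: proc-G, proc-A, proc-C, proc-E, proc-H. Walking it through:
  pool = (0, 3, 2, 1)
  run proc-G (needs (0, 3, 1, 1), free (0, 3, 2, 1)); after release of (0, 1, 1, 2) the pool is (0, 4, 3, 3)
  run proc-A (needs (0, 1, 3, 0), free (0, 4, 3, 3)); after release of (1, 2, 1, 2) the pool is (1, 6, 4, 5)
  run proc-C (needs (1, 2, 2, 3), free (1, 6, 4, 5)); after release of (0, 2, 0, 3) the pool is (1, 8, 4, 8)
  run proc-E (needs (0, 1, 4, 3), free (1, 8, 4, 8)); after release of (1, 0, 0, 0) the pool is (2, 8, 4, 8)
  run proc-H (needs (0, 1, 0, 2), free (2, 8, 4, 8)); after release of (0, 1, 1, 1) the pool is (2, 9, 5, 9)


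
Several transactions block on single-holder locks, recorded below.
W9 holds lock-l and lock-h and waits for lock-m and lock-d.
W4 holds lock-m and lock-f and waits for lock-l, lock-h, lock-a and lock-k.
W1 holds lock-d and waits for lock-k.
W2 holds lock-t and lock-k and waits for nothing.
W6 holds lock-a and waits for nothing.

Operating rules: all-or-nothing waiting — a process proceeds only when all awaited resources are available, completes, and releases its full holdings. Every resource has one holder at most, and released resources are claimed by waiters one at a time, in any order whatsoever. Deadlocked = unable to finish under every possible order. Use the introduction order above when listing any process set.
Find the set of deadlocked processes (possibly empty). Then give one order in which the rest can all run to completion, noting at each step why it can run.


Deadlocked set: W9 and W4.
Key observation: the knot is the closed ring of waits W9 -> W4 -> W9; no other process is dragged down with it.
A valid finishing order for the others: W6, W2, W1.
Verifying each step:
  run W6 (it waits on nothing); releases lock-a
  run W2 (it waits on nothing); releases lock-t and lock-k
  W1 waits on lock-k — all released -> runs and releases lock-d


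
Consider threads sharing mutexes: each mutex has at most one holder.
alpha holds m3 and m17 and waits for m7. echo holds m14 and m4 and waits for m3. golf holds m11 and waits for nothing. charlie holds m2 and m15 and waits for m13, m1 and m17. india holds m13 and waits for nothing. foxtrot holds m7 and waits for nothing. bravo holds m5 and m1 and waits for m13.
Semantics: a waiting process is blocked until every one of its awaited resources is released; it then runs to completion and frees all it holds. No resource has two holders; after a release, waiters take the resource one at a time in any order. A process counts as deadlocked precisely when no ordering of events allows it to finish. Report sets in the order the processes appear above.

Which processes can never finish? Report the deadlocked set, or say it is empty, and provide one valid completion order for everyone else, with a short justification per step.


The deadlocked set is empty.
Key observation: although several processes wait, no cycle exists — each chain bottoms out at a free runner.
A valid finishing order for the others: golf, india, foxtrot, bravo, alpha, charlie, echo.
Walking it through:
  run golf (it waits on nothing); releases m11
  run india (it waits on nothing); releases m13
  run foxtrot (it waits on nothing); releases m7
  bravo: everything it awaited (m13) is free; runs, freeing m5 and m1
  alpha: everything it awaited (m7) is free; runs, freeing m3 and m17
  charlie: everything it awaited (m13, m1 and m17) is free; runs, freeing m2 and m15
  echo: everything it awaited (m3) is free; runs, freeing m14 and m4


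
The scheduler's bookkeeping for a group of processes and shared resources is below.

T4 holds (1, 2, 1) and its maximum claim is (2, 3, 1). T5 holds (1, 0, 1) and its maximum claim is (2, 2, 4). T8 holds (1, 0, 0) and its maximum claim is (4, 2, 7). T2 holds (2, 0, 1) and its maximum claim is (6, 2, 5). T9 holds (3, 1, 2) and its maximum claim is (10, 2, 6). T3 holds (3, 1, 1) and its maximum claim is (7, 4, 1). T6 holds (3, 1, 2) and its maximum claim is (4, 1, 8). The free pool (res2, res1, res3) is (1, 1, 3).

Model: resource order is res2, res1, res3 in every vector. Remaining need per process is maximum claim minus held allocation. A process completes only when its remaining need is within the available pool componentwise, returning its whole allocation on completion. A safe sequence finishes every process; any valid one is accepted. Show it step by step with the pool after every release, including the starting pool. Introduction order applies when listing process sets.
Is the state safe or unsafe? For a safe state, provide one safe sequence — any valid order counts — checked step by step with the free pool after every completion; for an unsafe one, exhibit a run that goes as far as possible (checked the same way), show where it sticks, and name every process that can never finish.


UNSAFE — no complete ordering exists.
Key observation: after T4, T5 the pool peaks at (3, 3, 5), and each blocked process is short somewhere: T8 on res3; T2 on res2; T9 on res2; T3 on res2; T6 on res3.
The run T4, T5 cannot be extended any further. Verifying each step:
  pool = (1, 1, 3)
  T4: need (1, 1, 0) fits (1, 1, 3); releases (1, 2, 1), pool now (2, 3, 4)
  T5: need (1, 2, 3) fits (2, 3, 4); releases (1, 0, 1), pool now (3, 3, 5)
  blocked: T8 wants (3, 2, 7), pool (3, 3, 5) — not enough res3
  blocked: T2 wants (4, 2, 4), pool (3, 3, 5) — not enough res2
  blocked: T9 wants (7, 1, 4), pool (3, 3, 5) — not enough res2
  blocked: T3 wants (4, 3, 0), pool (3, 3, 5) — not enough res2
  blocked: T6 wants (1, 0, 6), pool (3, 3, 5) — not enough res3
Permanently blocked: T8, T2, T9, T3 and T6.


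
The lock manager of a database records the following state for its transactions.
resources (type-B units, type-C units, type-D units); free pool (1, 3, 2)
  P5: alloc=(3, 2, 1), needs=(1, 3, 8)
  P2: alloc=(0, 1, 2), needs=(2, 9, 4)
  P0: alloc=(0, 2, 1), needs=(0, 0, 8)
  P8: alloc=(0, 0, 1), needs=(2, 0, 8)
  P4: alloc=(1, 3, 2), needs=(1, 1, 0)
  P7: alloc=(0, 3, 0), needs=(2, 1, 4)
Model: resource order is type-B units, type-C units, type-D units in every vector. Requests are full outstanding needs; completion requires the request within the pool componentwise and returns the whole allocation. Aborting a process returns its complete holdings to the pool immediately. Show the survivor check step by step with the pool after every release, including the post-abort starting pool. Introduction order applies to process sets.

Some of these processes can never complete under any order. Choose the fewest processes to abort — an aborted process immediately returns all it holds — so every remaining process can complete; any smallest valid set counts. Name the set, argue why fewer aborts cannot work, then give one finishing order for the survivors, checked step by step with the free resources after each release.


Minimum abort set: P0 and P8.
Key observation: the returned (0, 2, 2) from P0 and P8 is what brings P5 — unrunnable before, under any order — into play at step 4.
Why nothing smaller works — every single abort fails: P5 alone leaves P0 blocked (short on type-D units); P2 alone leaves P5 blocked (short on type-D units); P0 alone leaves P5 blocked (short on type-D units); P8 alone leaves P5 blocked (short on type-D units); P4 alone leaves P5 blocked (short on type-D units); P7 alone leaves P5 blocked (short on type-D units).
Survivors finish in the order: P4, P7, P2, P5. Step-by-step check (pool after the aborts first):
  pool = (1, 5, 4)
  P4: need (1, 1, 0) fits (1, 5, 4); releases (1, 3, 2), pool now (2, 8, 6)
  P7: need (2, 1, 4) fits (2, 8, 6); releases (0, 3, 0), pool now (2, 11, 6)
  P2: need (2, 9, 4) fits (2, 11, 6); releases (0, 1, 2), pool now (2, 12, 8)
  P5: need (1, 3, 8) fits (2, 12, 8); releases (3, 2, 1), pool now (5, 14, 9)


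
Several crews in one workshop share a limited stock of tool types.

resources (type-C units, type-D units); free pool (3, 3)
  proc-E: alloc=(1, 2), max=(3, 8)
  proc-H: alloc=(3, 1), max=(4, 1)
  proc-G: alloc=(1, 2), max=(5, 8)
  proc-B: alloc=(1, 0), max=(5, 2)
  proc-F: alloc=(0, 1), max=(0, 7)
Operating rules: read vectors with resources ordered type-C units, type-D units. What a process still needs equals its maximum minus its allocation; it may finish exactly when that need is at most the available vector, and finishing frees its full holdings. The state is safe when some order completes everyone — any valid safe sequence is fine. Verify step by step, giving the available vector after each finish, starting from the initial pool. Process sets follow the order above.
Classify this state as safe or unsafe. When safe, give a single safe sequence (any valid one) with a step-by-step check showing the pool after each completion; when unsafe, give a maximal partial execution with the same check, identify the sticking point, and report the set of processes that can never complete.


UNSAFE — no complete ordering exists.
Key observation: the wall is type-D units: completing proc-H, proc-B brings the pool only to (7, 4), and all the rest need more.
A maximal execution: proc-H, proc-B — then nothing else fits. Walking it through:
  pool = (3, 3)
  proc-H: need (1, 0) fits (3, 3); releases (3, 1), pool now (6, 4)
  proc-B: need (4, 2) fits (6, 4); releases (1, 0), pool now (7, 4)
  proc-E cannot run: need (2, 6) vs free (7, 4) (insufficient type-D units)
  proc-G cannot run: need (4, 6) vs free (7, 4) (insufficient type-D units)
  proc-F cannot run: need (0, 6) vs free (7, 4) (insufficient type-D units)
Permanently blocked: proc-E, proc-G and proc-F.


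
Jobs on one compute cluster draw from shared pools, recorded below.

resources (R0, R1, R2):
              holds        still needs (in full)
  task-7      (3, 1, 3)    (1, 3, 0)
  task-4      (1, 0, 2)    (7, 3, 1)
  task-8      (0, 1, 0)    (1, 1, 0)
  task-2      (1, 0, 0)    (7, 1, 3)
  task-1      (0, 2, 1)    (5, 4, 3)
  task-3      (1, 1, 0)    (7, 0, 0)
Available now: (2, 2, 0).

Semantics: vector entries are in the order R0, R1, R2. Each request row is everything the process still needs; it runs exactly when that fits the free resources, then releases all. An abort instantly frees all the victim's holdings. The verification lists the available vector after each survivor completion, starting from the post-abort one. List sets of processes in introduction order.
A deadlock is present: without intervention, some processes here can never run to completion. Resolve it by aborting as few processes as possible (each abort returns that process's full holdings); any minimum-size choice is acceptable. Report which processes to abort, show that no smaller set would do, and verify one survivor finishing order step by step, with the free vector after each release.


Abort task-2 and task-3.
Key observation: aborting task-2 and task-3 returns (2, 1, 0), and task-4 — hopeless before — runs at step 3 with the returned capacity in the pool.
No one abort is enough; case by case: task-7 alone leaves task-4 blocked (short on R0); task-4 alone leaves task-2 blocked (short on R0); task-8 alone leaves task-4 blocked (short on R0); task-2 alone leaves task-4 blocked (short on R0); task-1 alone leaves task-4 blocked (short on R0); task-3 alone leaves task-4 blocked (short on R0).
One survivor order: task-7, task-1, task-4, task-8. Step-by-step check (post-abort pool first):
  pool = (4, 3, 0)
  run task-7 (needs (1, 3, 0), free (4, 3, 0)); after release of (3, 1, 3) the pool is (7, 4, 3)
  run task-1 (needs (5, 4, 3), free (7, 4, 3)); after release of (0, 2, 1) the pool is (7, 6, 4)
  run task-4 (needs (7, 3, 1), free (7, 6, 4)); after release of (1, 0, 2) the pool is (8, 6, 6)
  run task-8 (needs (1, 1, 0), free (8, 6, 6)); after release of (0, 1, 0) the pool is (8, 7, 6)


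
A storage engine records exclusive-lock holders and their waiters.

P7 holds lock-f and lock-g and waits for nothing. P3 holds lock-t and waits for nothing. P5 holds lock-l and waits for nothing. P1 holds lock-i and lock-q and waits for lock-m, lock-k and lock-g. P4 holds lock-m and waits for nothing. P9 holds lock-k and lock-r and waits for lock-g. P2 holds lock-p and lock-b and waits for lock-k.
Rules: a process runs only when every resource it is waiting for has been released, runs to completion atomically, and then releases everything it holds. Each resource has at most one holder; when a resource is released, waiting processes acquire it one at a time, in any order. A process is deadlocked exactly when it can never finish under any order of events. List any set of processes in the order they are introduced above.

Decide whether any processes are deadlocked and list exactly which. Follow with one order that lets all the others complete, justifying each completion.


No process is deadlocked.
Key observation: there is no circular wait here — follow any chain and it reaches a process that is free to run now.
One completion order for the rest: P5, P7, P4, P9, P2, P3, P1.
Check, step by step:
  P5 waits on nothing -> runs at once and releases lock-l
  P7 waits on nothing -> runs at once and releases lock-f and lock-g
  P4 waits on nothing -> runs at once and releases lock-m
  P9 waits on lock-g — all released -> runs and releases lock-k and lock-r
  P2 waits on lock-k — all released -> runs and releases lock-p and lock-b
  P3 waits on nothing -> runs at once and releases lock-t
  P1 waits on lock-m, lock-k and lock-g — all released -> runs and releases lock-i and lock-q


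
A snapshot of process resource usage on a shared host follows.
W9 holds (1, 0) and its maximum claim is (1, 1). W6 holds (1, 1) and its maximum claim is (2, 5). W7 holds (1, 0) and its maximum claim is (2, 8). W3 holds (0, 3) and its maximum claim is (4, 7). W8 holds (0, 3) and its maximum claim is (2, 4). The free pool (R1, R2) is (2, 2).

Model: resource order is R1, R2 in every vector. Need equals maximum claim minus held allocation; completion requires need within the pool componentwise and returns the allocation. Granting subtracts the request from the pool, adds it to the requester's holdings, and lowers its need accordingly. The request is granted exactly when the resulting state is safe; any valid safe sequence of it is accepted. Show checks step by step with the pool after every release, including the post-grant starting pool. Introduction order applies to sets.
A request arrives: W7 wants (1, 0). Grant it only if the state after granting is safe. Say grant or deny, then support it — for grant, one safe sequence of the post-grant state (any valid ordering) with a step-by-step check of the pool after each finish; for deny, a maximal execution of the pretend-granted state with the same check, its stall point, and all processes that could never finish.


DENY — the pretend-granted state is unsafe.
Key observation: after W9, W8, W6 the pool peaks at (3, 6), and each blocked process is short somewhere: W7 on R2; W3 on R1.
Pretend the grant happened; the run W9, W8, W6 goes as far as possible. Walking it through:
  pool = (1, 2)
  run W9 (needs (0, 1), free (1, 2)); after release of (1, 0) the pool is (2, 2)
  run W8 (needs (2, 1), free (2, 2)); after release of (0, 3) the pool is (2, 5)
  run W6 (needs (1, 4), free (2, 5)); after release of (1, 1) the pool is (3, 6)
  W7 cannot run: need (0, 8) vs free (3, 6) (insufficient R2)
  W3 cannot run: need (4, 4) vs free (3, 6) (insufficient R1)
Had the request been granted, W7 and W3 could never finish.


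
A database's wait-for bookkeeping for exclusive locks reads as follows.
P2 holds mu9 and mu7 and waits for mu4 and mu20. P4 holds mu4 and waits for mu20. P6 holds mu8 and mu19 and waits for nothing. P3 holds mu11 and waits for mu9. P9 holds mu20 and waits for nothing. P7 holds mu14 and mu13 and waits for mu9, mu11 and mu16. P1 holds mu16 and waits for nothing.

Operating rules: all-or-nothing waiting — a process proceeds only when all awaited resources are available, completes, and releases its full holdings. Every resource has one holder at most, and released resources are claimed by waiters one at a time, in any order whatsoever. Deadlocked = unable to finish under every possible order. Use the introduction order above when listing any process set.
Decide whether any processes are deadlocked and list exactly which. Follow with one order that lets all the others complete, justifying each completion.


No process is deadlocked.
Key observation: the wait relation is loop-free; peeling off processes with no waits unwinds the whole state.
One completion order for the rest: P1, P9, P4, P2, P3, P6, P7.
Walking it through:
  run P1 (it waits on nothing); releases mu16
  run P9 (it waits on nothing); releases mu20
  P4 waits on mu20 — all released -> runs and releases mu4
  P2 waits on mu4 and mu20 — all released -> runs and releases mu9 and mu7
  P3 waits on mu9 — all released -> runs and releases mu11
  run P6 (it waits on nothing); releases mu8 and mu19
  P7 waits on mu9, mu11 and mu16 — all released -> runs and releases mu14 and mu13


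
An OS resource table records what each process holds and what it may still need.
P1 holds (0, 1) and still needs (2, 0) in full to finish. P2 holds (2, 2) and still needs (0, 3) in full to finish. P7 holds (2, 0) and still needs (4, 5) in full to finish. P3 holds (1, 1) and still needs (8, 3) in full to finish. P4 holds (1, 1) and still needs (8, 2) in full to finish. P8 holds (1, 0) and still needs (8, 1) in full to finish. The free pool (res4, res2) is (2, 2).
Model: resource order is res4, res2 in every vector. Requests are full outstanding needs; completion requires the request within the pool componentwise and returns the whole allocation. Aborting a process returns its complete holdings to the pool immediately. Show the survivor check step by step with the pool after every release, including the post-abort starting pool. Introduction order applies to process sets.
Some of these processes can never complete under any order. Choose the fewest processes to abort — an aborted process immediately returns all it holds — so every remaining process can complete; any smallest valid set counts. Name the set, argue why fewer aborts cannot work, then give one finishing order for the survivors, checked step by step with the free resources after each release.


The answer: abort P4 and P8.
Key observation: no ordering could ever have run P3 before the abort of P4 and P8; with (2, 1) back in the pool it fits at step 3.
No one abort is enough; case by case: P1 alone leaves P3 blocked (short on res4); P2 alone leaves P3 blocked (short on res4); P7 alone leaves P3 blocked (short on res4); P3 alone leaves P4 blocked (short on res4); P4 alone leaves P3 blocked (short on res4); P8 alone leaves P3 blocked (short on res4).
Survivors finish in the order: P2, P7, P3, P1. Check, step by step (pool after the aborts first):
  pool = (4, 3)
  P2 needs (0, 3) <= (4, 3) -> finishes; pool += (2, 2) = (6, 5)
  P7 needs (4, 5) <= (6, 5) -> finishes; pool += (2, 0) = (8, 5)
  P3 needs (8, 3) <= (8, 5) -> finishes; pool += (1, 1) = (9, 6)
  P1 needs (2, 0) <= (9, 6) -> finishes; pool += (0, 1) = (9, 7)


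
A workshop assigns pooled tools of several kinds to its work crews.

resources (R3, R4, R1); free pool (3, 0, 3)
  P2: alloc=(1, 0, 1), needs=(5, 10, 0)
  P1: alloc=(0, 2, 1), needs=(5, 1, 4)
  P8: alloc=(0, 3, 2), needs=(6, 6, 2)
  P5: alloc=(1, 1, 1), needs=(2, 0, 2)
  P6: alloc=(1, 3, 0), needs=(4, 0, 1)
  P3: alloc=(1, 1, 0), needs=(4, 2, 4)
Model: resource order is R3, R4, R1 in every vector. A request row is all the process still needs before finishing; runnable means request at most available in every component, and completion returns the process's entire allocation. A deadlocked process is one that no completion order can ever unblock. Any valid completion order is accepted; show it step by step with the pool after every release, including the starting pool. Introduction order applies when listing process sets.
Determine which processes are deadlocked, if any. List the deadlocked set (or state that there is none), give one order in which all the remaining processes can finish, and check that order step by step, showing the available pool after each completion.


Nothing here is deadlocked.
Key observation: P5 fits the free pool immediately, and its release cascades until everyone finishes.
One completion order for the rest: P5, P6, P1, P3, P8, P2. Verifying each step:
  pool = (3, 0, 3)
  P5: need (2, 0, 2) fits (3, 0, 3); releases (1, 1, 1), pool now (4, 1, 4)
  P6: need (4, 0, 1) fits (4, 1, 4); releases (1, 3, 0), pool now (5, 4, 4)
  P1: need (5, 1, 4) fits (5, 4, 4); releases (0, 2, 1), pool now (5, 6, 5)
  P3: need (4, 2, 4) fits (5, 6, 5); releases (1, 1, 0), pool now (6, 7, 5)
  P8: need (6, 6, 2) fits (6, 7, 5); releases (0, 3, 2), pool now (6, 10, 7)
  P2: need (5, 10, 0) fits (6, 10, 7); releases (1, 0, 1), pool now (7, 10, 8)


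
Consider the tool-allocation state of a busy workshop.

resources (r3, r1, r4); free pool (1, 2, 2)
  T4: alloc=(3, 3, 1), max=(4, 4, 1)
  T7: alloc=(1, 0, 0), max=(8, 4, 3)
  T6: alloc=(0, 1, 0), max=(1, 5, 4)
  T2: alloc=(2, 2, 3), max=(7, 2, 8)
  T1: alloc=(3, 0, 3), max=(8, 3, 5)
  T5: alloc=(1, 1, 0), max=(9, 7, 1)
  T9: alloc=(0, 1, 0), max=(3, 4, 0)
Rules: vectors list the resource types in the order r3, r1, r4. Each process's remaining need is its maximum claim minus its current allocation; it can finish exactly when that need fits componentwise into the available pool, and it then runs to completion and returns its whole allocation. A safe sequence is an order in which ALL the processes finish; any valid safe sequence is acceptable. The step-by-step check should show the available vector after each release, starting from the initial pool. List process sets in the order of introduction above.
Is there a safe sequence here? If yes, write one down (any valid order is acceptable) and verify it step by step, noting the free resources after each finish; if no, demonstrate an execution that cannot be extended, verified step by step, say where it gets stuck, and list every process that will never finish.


The state is UNSAFE.
Key observation: after T4, T9 the pool peaks at (4, 6, 3), and each blocked process is short somewhere: T7 on r3; T6 on r4; T2 on r3, r4; T1 on r3; T5 on r3.
The run T4, T9 cannot be extended any further. Verifying each step:
  pool = (1, 2, 2)
  T4: need (1, 1, 0) fits (1, 2, 2); releases (3, 3, 1), pool now (4, 5, 3)
  T9: need (3, 3, 0) fits (4, 5, 3); releases (0, 1, 0), pool now (4, 6, 3)
  T7 cannot run: need (7, 4, 3) vs free (4, 6, 3) (insufficient r3)
  T6 cannot run: need (1, 4, 4) vs free (4, 6, 3) (insufficient r4)
  T2 cannot run: need (5, 0, 5) vs free (4, 6, 3) (insufficient r3 and r4)
  T1 cannot run: need (5, 3, 2) vs free (4, 6, 3) (insufficient r3)
  T5 cannot run: need (8, 6, 1) vs free (4, 6, 3) (insufficient r3)
Never able to finish: T7, T6, T2, T1 and T5.


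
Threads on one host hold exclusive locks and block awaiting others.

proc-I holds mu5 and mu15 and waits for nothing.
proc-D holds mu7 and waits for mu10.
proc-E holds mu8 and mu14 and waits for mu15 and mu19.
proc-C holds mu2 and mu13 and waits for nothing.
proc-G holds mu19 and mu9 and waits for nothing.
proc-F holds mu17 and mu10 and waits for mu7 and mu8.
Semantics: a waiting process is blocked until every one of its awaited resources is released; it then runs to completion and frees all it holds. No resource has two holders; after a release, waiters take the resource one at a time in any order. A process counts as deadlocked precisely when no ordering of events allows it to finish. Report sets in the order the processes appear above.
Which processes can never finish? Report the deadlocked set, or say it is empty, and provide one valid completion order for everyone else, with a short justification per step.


The deadlocked set is proc-D and proc-F.
Key observation: along proc-D -> proc-F -> proc-D, each member waits on what the next one holds — a deadlock; no other process is dragged down with it.
One completion order for the rest: proc-C, proc-I, proc-G, proc-E.
Check, step by step:
  proc-C: no waits; runs immediately, freeing mu2 and mu13
  proc-I: no waits; runs immediately, freeing mu5 and mu15
  proc-G: no waits; runs immediately, freeing mu19 and mu9
  proc-E: everything it awaited (mu15 and mu19) is free; runs, freeing mu8 and mu14


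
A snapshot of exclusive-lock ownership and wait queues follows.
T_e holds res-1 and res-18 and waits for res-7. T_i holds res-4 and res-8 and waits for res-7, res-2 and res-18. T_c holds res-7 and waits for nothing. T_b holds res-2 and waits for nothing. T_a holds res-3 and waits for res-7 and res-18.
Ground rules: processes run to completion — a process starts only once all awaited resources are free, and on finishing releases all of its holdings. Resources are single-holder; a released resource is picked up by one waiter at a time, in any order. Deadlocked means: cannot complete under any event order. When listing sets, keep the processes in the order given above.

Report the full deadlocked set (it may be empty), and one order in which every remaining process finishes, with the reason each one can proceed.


No process is deadlocked.
Key observation: no waiting chain loops back on itself — every chain ends at a process that waits on nothing, so everyone eventually runs.
One completion order for the rest: T_c, T_b, T_e, T_i, T_a.
Walking it through:
  run T_c (it waits on nothing); releases res-7
  run T_b (it waits on nothing); releases res-2
  T_e: everything it awaited (res-7) is free; runs, freeing res-1 and res-18
  T_i: everything it awaited (res-7, res-2 and res-18) is free; runs, freeing res-4 and res-8
  T_a: everything it awaited (res-7 and res-18) is free; runs, freeing res-3


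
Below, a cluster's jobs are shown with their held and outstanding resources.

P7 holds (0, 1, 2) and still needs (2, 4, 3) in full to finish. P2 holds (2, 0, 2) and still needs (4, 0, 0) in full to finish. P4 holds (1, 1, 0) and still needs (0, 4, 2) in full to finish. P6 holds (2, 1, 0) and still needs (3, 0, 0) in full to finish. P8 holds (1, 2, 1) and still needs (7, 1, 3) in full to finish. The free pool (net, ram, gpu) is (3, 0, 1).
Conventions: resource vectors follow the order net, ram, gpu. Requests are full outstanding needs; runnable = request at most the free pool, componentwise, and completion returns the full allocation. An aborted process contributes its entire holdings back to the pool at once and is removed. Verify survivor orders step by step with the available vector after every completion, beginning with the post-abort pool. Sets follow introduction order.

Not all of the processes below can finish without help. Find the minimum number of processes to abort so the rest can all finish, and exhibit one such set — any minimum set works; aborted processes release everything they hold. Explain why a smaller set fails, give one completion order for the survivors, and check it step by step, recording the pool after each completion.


Abort P4.
Key observation: before aborting P4, P7 was permanently blocked — no order could ever run it; afterwards it completes at step 4.
Why nothing smaller works: aborting no one leaves the state deadlocked as given.
One survivor order: P6, P2, P8, P7. Step-by-step check (post-abort pool first):
  pool = (4, 1, 1)
  P6 needs (3, 0, 0) <= (4, 1, 1) -> finishes; pool += (2, 1, 0) = (6, 2, 1)
  P2 needs (4, 0, 0) <= (6, 2, 1) -> finishes; pool += (2, 0, 2) = (8, 2, 3)
  P8 needs (7, 1, 3) <= (8, 2, 3) -> finishes; pool += (1, 2, 1) = (9, 4, 4)
  P7 needs (2, 4, 3) <= (9, 4, 4) -> finishes; pool += (0, 1, 2) = (9, 5, 6)


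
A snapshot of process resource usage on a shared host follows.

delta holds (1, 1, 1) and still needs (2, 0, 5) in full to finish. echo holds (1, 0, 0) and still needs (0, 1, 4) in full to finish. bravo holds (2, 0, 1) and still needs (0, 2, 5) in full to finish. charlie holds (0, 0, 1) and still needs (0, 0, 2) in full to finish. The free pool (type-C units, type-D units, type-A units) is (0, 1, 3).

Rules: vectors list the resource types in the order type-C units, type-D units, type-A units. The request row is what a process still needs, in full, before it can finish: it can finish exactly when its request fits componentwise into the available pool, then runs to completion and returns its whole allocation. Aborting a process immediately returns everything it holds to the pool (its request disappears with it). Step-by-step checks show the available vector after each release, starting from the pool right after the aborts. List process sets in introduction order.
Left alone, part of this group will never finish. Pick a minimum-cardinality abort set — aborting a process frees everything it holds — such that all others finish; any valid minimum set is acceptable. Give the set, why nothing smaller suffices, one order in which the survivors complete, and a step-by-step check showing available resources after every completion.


The answer: abort bravo.
Key observation: delta had no path to completion before; after the abort of bravo ((2, 0, 1) returned), step 3 is where it fits.
Why nothing smaller works: aborting no one leaves the state deadlocked as given.
The survivors complete as charlie, echo, delta. Walking it through (starting from the post-abort pool):
  pool = (2, 1, 4)
  run charlie (needs (0, 0, 2), free (2, 1, 4)); after release of (0, 0, 1) the pool is (2, 1, 5)
  run echo (needs (0, 1, 4), free (2, 1, 5)); after release of (1, 0, 0) the pool is (3, 1, 5)
  run delta (needs (2, 0, 5), free (3, 1, 5)); after release of (1, 1, 1) the pool is (4, 2, 6)


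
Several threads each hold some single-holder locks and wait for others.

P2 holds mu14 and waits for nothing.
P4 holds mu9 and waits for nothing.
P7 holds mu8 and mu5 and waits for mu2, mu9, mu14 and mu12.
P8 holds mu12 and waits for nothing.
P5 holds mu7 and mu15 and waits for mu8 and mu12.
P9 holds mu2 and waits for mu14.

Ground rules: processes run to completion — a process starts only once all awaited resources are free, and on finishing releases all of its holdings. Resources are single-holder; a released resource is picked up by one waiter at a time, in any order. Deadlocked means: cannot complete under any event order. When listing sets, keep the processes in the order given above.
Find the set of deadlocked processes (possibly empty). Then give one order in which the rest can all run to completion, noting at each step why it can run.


No process is deadlocked.
Key observation: the waits form no ring: some process can always run, and its releases unblock the others one by one.
One completion order for the rest: P8, P2, P4, P9, P7, P5.
Walking it through:
  P8 waits on nothing -> runs at once and releases mu12
  P2 waits on nothing -> runs at once and releases mu14
  P4 waits on nothing -> runs at once and releases mu9
  run P9 (all its waits — mu14 — are resolved); releases mu2
  run P7 (all its waits — mu2, mu9, mu14 and mu12 — are resolved); releases mu8 and mu5
  run P5 (all its waits — mu8 and mu12 — are resolved); releases mu7 and mu15


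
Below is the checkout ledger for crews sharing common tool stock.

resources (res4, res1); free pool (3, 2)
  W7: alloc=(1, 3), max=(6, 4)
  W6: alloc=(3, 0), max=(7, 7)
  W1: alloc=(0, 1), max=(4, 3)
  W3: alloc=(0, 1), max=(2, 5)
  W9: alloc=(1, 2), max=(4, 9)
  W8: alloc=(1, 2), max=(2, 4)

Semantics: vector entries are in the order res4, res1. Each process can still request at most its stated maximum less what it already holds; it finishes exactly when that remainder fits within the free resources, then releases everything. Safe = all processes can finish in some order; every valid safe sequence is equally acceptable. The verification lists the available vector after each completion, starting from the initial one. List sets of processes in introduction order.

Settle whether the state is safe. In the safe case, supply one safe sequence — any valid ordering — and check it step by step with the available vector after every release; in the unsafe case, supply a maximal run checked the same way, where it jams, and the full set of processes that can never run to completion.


The state is UNSAFE.
Key observation: after W8, W1, W3 the pool peaks at (4, 6), and each blocked process is short somewhere: W7 on res4; W6 on res1; W9 on res1.
Going as far as possible: W8, W1, W3; after that, nothing fits. Step-by-step check:
  pool = (3, 2)
  W8: need (1, 2) fits (3, 2); releases (1, 2), pool now (4, 4)
  W1: need (4, 2) fits (4, 4); releases (0, 1), pool now (4, 5)
  W3: need (2, 4) fits (4, 5); releases (0, 1), pool now (4, 6)
  W7 still needs (5, 1) but only (4, 6) is free — short on res4
  W6 still needs (4, 7) but only (4, 6) is free — short on res1
  W9 still needs (3, 7) but only (4, 6) is free — short on res1
Permanently blocked: W7, W6 and W9.
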